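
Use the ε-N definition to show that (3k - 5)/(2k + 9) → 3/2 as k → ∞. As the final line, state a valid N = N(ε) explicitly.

Let ε > 0. For k ≥ 1, |(3k - 5)/(2k + 9) − (3/2)| = |-37|/(2(2k + 9)) = 37/(2(2k + 9)).
Since 2k + 9 ≥ 2k for k ≥ 1, this is ≤ 37/(2·2k) = (37/4)/k.
So |(3k - 5)/(2k + 9) − (3/2)| < ε whenever k > (37/4)/ε.
Take N = (37/4)/ε. If k > N then |(3k - 5)/(2k + 9) − (3/2)| ≤ (37/4)/k < ε.

N = (37/4)/ε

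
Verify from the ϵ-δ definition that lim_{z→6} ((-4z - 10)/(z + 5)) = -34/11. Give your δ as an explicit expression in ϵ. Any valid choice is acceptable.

δ = min(11/2, (121/20)ϵ)

Suppose ϵ > 0. We want δ > 0 with 0 < |z − 6| < δ ⇒ |(-4z - 10)/(z + 5) + 34/11| < ϵ.
Combining over a common denominator, (-4z - 10)/(z + 5) + 34/11 = [(-4z - 10)·11 − (-34)·(z + 5)] / [11·(z + 5)] = -10(z − 6) / (11(z + 5)).
So |(-4z - 10)/(z + 5) + 34/11| = 10|z − 6| / (11·|z + 5|).
Require δ ≤ 11/2, so |z + 5| ≥ |11| − |z − 6| > 11 − 11/2 = 11/2.
Hence |(-4z - 10)/(z + 5) + 34/11| < 10|z − 6|/(11·(11/2)) = (20/121)|z − 6|, which is < ϵ once |z − 6| < (121/20)ϵ.
Take δ = min(11/2, (121/20)ϵ). Then 0 < |z − 6| < δ forces both bounds, so |(-4z - 10)/(z + 5) + 34/11| < ϵ.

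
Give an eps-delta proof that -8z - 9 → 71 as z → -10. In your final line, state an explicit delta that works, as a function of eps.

delta = eps/8

Let eps > 0 be given. We need delta > 0 so that 0 < |z + 10| < delta implies |(-8z - 9) − 71| < eps.
|(-8z - 9) − 71| = |-8z - 80| = 8|z + 10|.
Thus it suffices that |z + 10| < eps/8.
Take delta = eps/8. If 0 < |z + 10| < delta then |(-8z - 9) − 71| = 8|z + 10| < 8·(eps/8) = eps.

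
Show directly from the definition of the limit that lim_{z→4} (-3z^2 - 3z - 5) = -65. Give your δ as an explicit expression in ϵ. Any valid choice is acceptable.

Fix ϵ > 0. We want δ > 0 such that 0 < |z − 4| < δ implies |(-3z^2 - 3z - 5) + 65| < ϵ.
(-3z^2 - 3z - 5) + 65 = -3z^2 - 3z + 60 = (z − 4)(-3z - 15).
So |(-3z^2 - 3z - 5) + 65| = |z − 4|·|-3z - 15|.
Require δ ≤ 1. Then |z − 4| < 1 gives |z| < 5, and by the triangle inequality |-3z - 15| ≤ 3·5 + 15 = 30.
Hence |(-3z^2 - 3z - 5) + 65| ≤ 30|z − 4| < ϵ provided |z − 4| < ϵ/30.
Choosing δ = min(1, ϵ/30) ensures both conditions, hence |(-3z^2 - 3z - 5) + 65| < ϵ.

δ = min(1, ϵ/30)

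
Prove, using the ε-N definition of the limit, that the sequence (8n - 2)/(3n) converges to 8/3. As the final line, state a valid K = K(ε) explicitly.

Fix ε > 0. For n ≥ 1, |(8n - 2)/(3n) − (8/3)| = |-6|/(3(3n)) = 6/(3(3n)).
Since 3n ≥ 3n for n ≥ 1, this is ≤ 6/(3·3n) = (2/3)/n.
So |(8n - 2)/(3n) − (8/3)| < ε whenever n > (2/3)/ε.
Take K = (2/3)/ε. If n > K then |(8n - 2)/(3n) − (8/3)| ≤ (2/3)/n < ε.

K = (2/3)/ε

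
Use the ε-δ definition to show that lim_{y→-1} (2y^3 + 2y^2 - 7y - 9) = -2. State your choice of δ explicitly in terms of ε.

Let ε > 0 be given. We want δ > 0 such that 0 < |y + 1| < δ implies |(2y^3 + 2y^2 - 7y - 9) + 2| < ε.
(2y^3 + 2y^2 - 7y - 9) + 2 = 2y^3 + 2y^2 - 7y - 7 = (y + 1)(2y^2 - 7).
So |(2y^3 + 2y^2 - 7y - 9) + 2| = |y + 1|·|2y^2 - 7|.
Require δ ≤ 1. Then |y + 1| < 1 gives |y| < 2, and by the triangle inequality |2y^2 - 7| ≤ 2·2^2 + 7 = 15.
Hence |(2y^3 + 2y^2 - 7y - 9) + 2| ≤ 15|y + 1| < ε provided |y + 1| < ε/15.
Take δ = min(1, ε/15). Then 0 < |y + 1| < δ gives both |y + 1| < 1 and |y + 1| < ε/15, so |(2y^3 + 2y^2 - 7y - 9) + 2| < ε.

δ = min(1, ε/15)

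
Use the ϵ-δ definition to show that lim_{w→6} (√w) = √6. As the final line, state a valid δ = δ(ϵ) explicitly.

Let ϵ > 0. We want δ > 0 such that 0 < |w − 6| < δ implies |√w − √6| < ϵ.
Multiplying by the conjugate, |√w − √6| = |w − 6|/(√w + √6).
Restrict δ ≤ 6 so that |w − 6| < 6 forces w > 0, and then √w + √6 > √6.
Hence |√w − √6| < |w − 6|/√6, which is < ϵ once |w − 6| < √6·ϵ.
Take δ = min(6, √6·ϵ). If 0 < |w − 6| < δ then w > 0 and |√w − √6| < |w − 6|/√6 < ϵ.

δ = min(6, √6·ϵ)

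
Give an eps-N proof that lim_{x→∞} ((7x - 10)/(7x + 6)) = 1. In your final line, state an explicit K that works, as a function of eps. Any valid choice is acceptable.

Let eps > 0. We seek K > 0 such that x > K implies |(7x - 10)/(7x + 6) − 1| < eps.
(7x - 10)/(7x + 6) − 1 = (7(7x - 10) − 7(7x + 6)) / (7(7x + 6)) = -112/(7(7x + 6)).
For x > 0 we have 7x + 6 > 7x, so |(7x - 10)/(7x + 6) − 1| = 112/(7(7x + 6)) < 112/(7·7x) = (16/7)/x.
Thus |(7x - 10)/(7x + 6) − 1| < eps whenever x > (16/7)/eps.
Take K = (16/7)/eps. If x > K then |(7x - 10)/(7x + 6) − 1| < (16/7)/x < eps.

K = (16/7)/eps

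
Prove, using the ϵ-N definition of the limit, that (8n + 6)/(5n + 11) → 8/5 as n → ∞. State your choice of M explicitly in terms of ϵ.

M = (58/25)/ϵ

Let ϵ > 0. For n ≥ 1, |(8n + 6)/(5n + 11) − (8/5)| = |-58|/(5(5n + 11)) = 58/(5(5n + 11)).
Since 5n + 11 ≥ 5n for n ≥ 1, this is ≤ 58/(5·5n) = (58/25)/n.
So |(8n + 6)/(5n + 11) − (8/5)| < ϵ whenever n > (58/25)/ϵ.
Take M = (58/25)/ϵ. If n > M then |(8n + 6)/(5n + 11) − (8/5)| ≤ (58/25)/n < ϵ.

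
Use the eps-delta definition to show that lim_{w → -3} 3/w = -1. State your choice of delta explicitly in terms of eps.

Suppose eps > 0. We seek delta > 0 such that 0 < |w + 3| < delta implies |3/w + 1| < eps.
|3/w + 1| = 3·|-3 − w|/(3·|w|) = 3|w + 3|/(3|w|).
Restrict delta ≤ 3/2. Then |w + 3| < 3/2 gives |w| > 3/2, so 3|w| > 9/2.
Then |3/w + 1| < 3|w + 3|/(9/2), which is < eps when |w + 3| < (3/2)eps.
Take delta = min(3/2, (3/2)eps). Then 0 < |w + 3| < delta gives both |w + 3| < 3/2 and |w + 3| < (3/2)eps, so |3/w + 1| < eps.

delta = min(3/2, (3/2)eps)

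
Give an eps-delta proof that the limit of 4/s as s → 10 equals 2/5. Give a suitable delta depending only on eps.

Let eps > 0. We seek delta > 0 such that 0 < |s − 10| < delta implies |4/s − (2/5)| < eps.
|4/s − (2/5)| = 4·|10 − s|/(10·|s|) = 4|s − 10|/(10|s|).
Require delta ≤ 5 so that |s| > 10 − 5 = 5, hence 10|s| > 50.
Then |4/s − (2/5)| < 4|s − 10|/50, which is < eps when |s − 10| < (25/2)eps.
Take delta = min(5, (25/2)eps). Then 0 < |s − 10| < delta gives both |s − 10| < 5 and |s − 10| < (25/2)eps, so |4/s − (2/5)| < eps.

delta = min(5, (25/2)eps)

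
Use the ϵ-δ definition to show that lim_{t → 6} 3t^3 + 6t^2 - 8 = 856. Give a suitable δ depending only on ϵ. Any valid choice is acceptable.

δ = min(1, ϵ/459)

Suppose ϵ > 0. We want δ > 0 such that 0 < |t − 6| < δ implies |(3t^3 + 6t^2 - 8) − 856| < ϵ.
(3t^3 + 6t^2 - 8) − 856 = 3t^3 + 6t^2 - 864 = (t − 6)(3t^2 + 24t + 144).
So |(3t^3 + 6t^2 - 8) − 856| = |t − 6|·|3t^2 + 24t + 144|.
Require δ ≤ 1. Then |t − 6| < 1 gives |t| < 7, and by the triangle inequality |3t^2 + 24t + 144| ≤ 3·7^2 + 24·7 + 144 = 459.
Hence |(3t^3 + 6t^2 - 8) − 856| ≤ 459|t − 6| < ϵ provided |t − 6| < ϵ/459.
Choosing δ = min(1, ϵ/459) ensures both conditions, hence |(3t^3 + 6t^2 - 8) − 856| < ϵ.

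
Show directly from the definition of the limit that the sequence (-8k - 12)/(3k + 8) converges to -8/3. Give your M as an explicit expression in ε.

M = (28/9)/ε

Let ε > 0 be given. For k ≥ 1, |(-8k - 12)/(3k + 8) + 8/3| = |28|/(3(3k + 8)) = 28/(3(3k + 8)).
Since 3k + 8 ≥ 3k for k ≥ 1, this is ≤ 28/(3·3k) = (28/9)/k.
So |(-8k - 12)/(3k + 8) + 8/3| < ε whenever k > (28/9)/ε.
Take M = (28/9)/ε. If k > M then |(-8k - 12)/(3k + 8) + 8/3| ≤ (28/9)/k < ε.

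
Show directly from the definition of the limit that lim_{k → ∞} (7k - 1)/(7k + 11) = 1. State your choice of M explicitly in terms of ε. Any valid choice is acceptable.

M = (12/7)/ε

Fix ε > 0. For k ≥ 1, |(7k - 1)/(7k + 11) − 1| = |-84|/(7(7k + 11)) = 84/(7(7k + 11)).
Since 7k + 11 ≥ 7k for k ≥ 1, this is ≤ 84/(7·7k) = (12/7)/k.
So |(7k - 1)/(7k + 11) − 1| < ε whenever k > (12/7)/ε.
Take M = (12/7)/ε. If k > M then |(7k - 1)/(7k + 11) − 1| ≤ (12/7)/k < ε.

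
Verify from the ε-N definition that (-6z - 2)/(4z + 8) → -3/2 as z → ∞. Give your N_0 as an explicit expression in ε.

Let ε > 0. We seek N_0 > 0 such that z > N_0 implies |(-6z - 2)/(4z + 8) + 3/2| < ε.
(-6z - 2)/(4z + 8) + 3/2 = (4(-6z - 2) − (-6)(4z + 8)) / (4(4z + 8)) = 40/(4(4z + 8)).
For z > 0 we have 4z + 8 > 4z, so |(-6z - 2)/(4z + 8) + 3/2| = 40/(4(4z + 8)) < 40/(4·4z) = (5/2)/z.
Thus |(-6z - 2)/(4z + 8) + 3/2| < ε whenever z > (5/2)/ε.
Take N_0 = (5/2)/ε. If z > N_0 then |(-6z - 2)/(4z + 8) + 3/2| < (5/2)/z < ε.

N_0 = (5/2)/ε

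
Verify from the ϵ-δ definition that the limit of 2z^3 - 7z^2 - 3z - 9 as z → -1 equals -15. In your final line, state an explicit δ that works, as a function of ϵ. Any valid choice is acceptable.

Fix ϵ > 0. We want δ > 0 such that 0 < |z + 1| < δ implies |(2z^3 - 7z^2 - 3z - 9) + 15| < ϵ.
(2z^3 - 7z^2 - 3z - 9) + 15 = 2z^3 - 7z^2 - 3z + 6 = (z + 1)(2z^2 - 9z + 6).
So |(2z^3 - 7z^2 - 3z - 9) + 15| = |z + 1|·|2z^2 - 9z + 6|.
Assume first that |z + 1| < 1, so |z| < 2. Then |2z^2 - 9z + 6| ≤ 2·2^2 + 9·2 + 6 = 32.
Hence |(2z^3 - 7z^2 - 3z - 9) + 15| ≤ 32|z + 1| < ϵ provided |z + 1| < ϵ/32.
Choosing δ = min(1, ϵ/32) ensures both conditions, hence |(2z^3 - 7z^2 - 3z - 9) + 15| < ϵ.

δ = min(1, ϵ/32)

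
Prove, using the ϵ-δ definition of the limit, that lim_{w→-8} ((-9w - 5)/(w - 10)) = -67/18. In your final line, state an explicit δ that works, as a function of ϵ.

δ = min(9, (162/95)ϵ)

Let ϵ > 0. We want δ > 0 with 0 < |w + 8| < δ ⇒ |(-9w - 5)/(w - 10) + 67/18| < ϵ.
Combining over a common denominator, (-9w - 5)/(w - 10) + 67/18 = [(-9w - 5)·(-18) − 67·(w - 10)] / [(-18)·(w - 10)] = 95(w + 8) / ((-18)(w - 10)).
So |(-9w - 5)/(w - 10) + 67/18| = 95|w + 8| / (18·|w − 10|).
Restrict δ ≤ 9. Then |w + 8| < 9 gives |w − 10| = |(w + 8) + (-18)| ≥ 18 − 9 = 9.
Hence |(-9w - 5)/(w - 10) + 67/18| < 95|w + 8|/(18·9) = (95/162)|w + 8|, which is < ϵ once |w + 8| < (162/95)ϵ.
Take δ = min(9, (162/95)ϵ). Then 0 < |w + 8| < δ forces both bounds, so |(-9w - 5)/(w - 10) + 67/18| < ϵ.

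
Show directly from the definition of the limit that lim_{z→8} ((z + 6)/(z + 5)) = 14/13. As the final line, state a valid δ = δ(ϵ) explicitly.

δ = min(13/2, (169/2)ϵ)

Let ϵ > 0 be given. We want δ > 0 with 0 < |z − 8| < δ ⇒ |(z + 6)/(z + 5) − (14/13)| < ϵ.
Combining over a common denominator, (z + 6)/(z + 5) − (14/13) = [(z + 6)·13 − 14·(z + 5)] / [13·(z + 5)] = -1(z − 8) / (13(z + 5)).
So |(z + 6)/(z + 5) − (14/13)| = |z − 8| / (13·|z + 5|).
Require δ ≤ 13/2, so |z + 5| ≥ |13| − |z − 8| > 13 − 13/2 = 13/2.
Hence |(z + 6)/(z + 5) − (14/13)| < |z − 8|/(13·(13/2)) = (2/169)|z − 8|, which is < ϵ once |z − 8| < (169/2)ϵ.
Take δ = min(13/2, (169/2)ϵ). Then 0 < |z − 8| < δ forces both bounds, so |(z + 6)/(z + 5) − (14/13)| < ϵ.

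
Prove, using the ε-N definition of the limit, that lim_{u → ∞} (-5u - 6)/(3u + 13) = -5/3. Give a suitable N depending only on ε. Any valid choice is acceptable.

N = (47/9)/ε

Fix ε > 0. We seek N > 0 such that u > N implies |(-5u - 6)/(3u + 13) + 5/3| < ε.
(-5u - 6)/(3u + 13) + 5/3 = (3(-5u - 6) − (-5)(3u + 13)) / (3(3u + 13)) = 47/(3(3u + 13)).
For u > 0 we have 3u + 13 > 3u, so |(-5u - 6)/(3u + 13) + 5/3| = 47/(3(3u + 13)) < 47/(3·3u) = (47/9)/u.
Thus |(-5u - 6)/(3u + 13) + 5/3| < ε whenever u > (47/9)/ε.
Take N = (47/9)/ε. If u > N then |(-5u - 6)/(3u + 13) + 5/3| < (47/9)/u < ε.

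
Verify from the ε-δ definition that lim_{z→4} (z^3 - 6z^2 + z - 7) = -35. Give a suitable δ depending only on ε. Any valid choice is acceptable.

δ = min(1, ε/42)

Fix ε > 0. We want δ > 0 such that 0 < |z − 4| < δ implies |(z^3 - 6z^2 + z - 7) + 35| < ε.
(z^3 - 6z^2 + z - 7) + 35 = z^3 - 6z^2 + z + 28 = (z − 4)(z^2 - 2z - 7).
So |(z^3 - 6z^2 + z - 7) + 35| = |z − 4|·|z^2 - 2z - 7|.
Require δ ≤ 1. Then |z − 4| < 1 gives |z| < 5, and by the triangle inequality |z^2 - 2z - 7| ≤ 5^2 + 2·5 + 7 = 42.
Hence |(z^3 - 6z^2 + z - 7) + 35| ≤ 42|z − 4| < ε provided |z − 4| < ε/42.
Choosing δ = min(1, ε/42) ensures both conditions, hence |(z^3 - 6z^2 + z - 7) + 35| < ε.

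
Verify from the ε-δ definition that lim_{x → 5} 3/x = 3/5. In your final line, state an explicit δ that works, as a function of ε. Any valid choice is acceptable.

δ = min(5/2, (25/6)ε)

Let ε > 0 be given. We seek δ > 0 such that 0 < |x − 5| < δ implies |3/x − (3/5)| < ε.
|3/x − (3/5)| = 3·|5 − x|/(5·|x|) = 3|x − 5|/(5|x|).
Require δ ≤ 5/2 so that |x| > 5 − 5/2 = 5/2, hence 5|x| > 25/2.
Then |3/x − (3/5)| < 3|x − 5|/(25/2), which is < ε when |x − 5| < (25/6)ε.
Take δ = min(5/2, (25/6)ε). Then 0 < |x − 5| < δ gives both |x − 5| < 5/2 and |x − 5| < (25/6)ε, so |3/x − (3/5)| < ε.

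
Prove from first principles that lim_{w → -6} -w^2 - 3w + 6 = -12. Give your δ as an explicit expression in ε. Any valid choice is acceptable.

Fix ε > 0. We want δ > 0 such that 0 < |w + 6| < δ implies |(-w^2 - 3w + 6) + 12| < ε.
(-w^2 - 3w + 6) + 12 = -w^2 - 3w + 18 = (w + 6)(-w + 3).
So |(-w^2 - 3w + 6) + 12| = |w + 6|·|-w + 3|.
Assume first that |w + 6| < 1, so |w| < 7. Then |-w + 3| ≤ 7 + 3 = 10.
Hence |(-w^2 - 3w + 6) + 12| ≤ 10|w + 6| < ε provided |w + 6| < ε/10.
Choosing δ = min(1, ε/10) ensures both conditions, hence |(-w^2 - 3w + 6) + 12| < ε.

δ = min(1, ε/10)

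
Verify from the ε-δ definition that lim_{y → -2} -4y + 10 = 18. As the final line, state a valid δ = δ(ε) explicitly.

Fix ε > 0. We need δ > 0 so that 0 < |y + 2| < δ implies |(-4y + 10) − 18| < ε.
Since (-4y + 10) − 18 = -4(y + 2), we have |(-4y + 10) − 18| = 4|y + 2|.
Thus it suffices that |y + 2| < ε/4.
Choosing δ = ε/4 gives |(-4y + 10) − 18| = 4|y + 2| < ε whenever |y + 2| < δ.

δ = ε/4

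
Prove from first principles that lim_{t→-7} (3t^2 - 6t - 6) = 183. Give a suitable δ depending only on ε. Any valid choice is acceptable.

Fix ε > 0. We want δ > 0 such that 0 < |t + 7| < δ implies |(3t^2 - 6t - 6) − 183| < ε.
(3t^2 - 6t - 6) − 183 = 3t^2 - 6t - 189 = (t + 7)(3t - 27).
So |(3t^2 - 6t - 6) − 183| = |t + 7|·|3t - 27|.
Require δ ≤ 1. Then |t + 7| < 1 gives |t| < 8, and by the triangle inequality |3t - 27| ≤ 3·8 + 27 = 51.
Hence |(3t^2 - 6t - 6) − 183| ≤ 51|t + 7| < ε provided |t + 7| < ε/51.
Take δ = min(1, ε/51). Then 0 < |t + 7| < δ gives both |t + 7| < 1 and |t + 7| < ε/51, so |(3t^2 - 6t - 6) − 183| < ε.

δ = min(1, ε/51)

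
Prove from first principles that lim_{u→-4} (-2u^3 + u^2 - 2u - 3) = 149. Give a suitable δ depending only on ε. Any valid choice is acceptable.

δ = min(1, ε/133)

Let ε > 0. We want δ > 0 such that 0 < |u + 4| < δ implies |(-2u^3 + u^2 - 2u - 3) − 149| < ε.
(-2u^3 + u^2 - 2u - 3) − 149 = -2u^3 + u^2 - 2u - 152 = (u + 4)(-2u^2 + 9u - 38).
So |(-2u^3 + u^2 - 2u - 3) − 149| = |u + 4|·|-2u^2 + 9u - 38|.
Require δ ≤ 1. Then |u + 4| < 1 gives |u| < 5, and by the triangle inequality |-2u^2 + 9u - 38| ≤ 2·5^2 + 9·5 + 38 = 133.
Hence |(-2u^3 + u^2 - 2u - 3) − 149| ≤ 133|u + 4| < ε provided |u + 4| < ε/133.
Choosing δ = min(1, ε/133) ensures both conditions, hence |(-2u^3 + u^2 - 2u - 3) − 149| < ε.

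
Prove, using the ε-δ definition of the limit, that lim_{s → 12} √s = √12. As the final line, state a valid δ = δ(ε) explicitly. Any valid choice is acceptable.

Fix ε > 0. We want δ > 0 such that 0 < |s − 12| < δ implies |√s − √12| < ε.
Rationalise: √s − √12 = (s − 12)/(√s + √12), so |√s − √12| = |s − 12|/(√s + √12).
Restrict δ ≤ 12 so that |s − 12| < 12 forces s > 0, and then √s + √12 > √12.
Hence |√s − √12| < |s − 12|/√12, which is < ε once |s − 12| < √12·ε.
Take δ = min(12, √12·ε). If 0 < |s − 12| < δ then s > 0 and |√s − √12| < |s − 12|/√12 < ε.

δ = min(12, √12·ε)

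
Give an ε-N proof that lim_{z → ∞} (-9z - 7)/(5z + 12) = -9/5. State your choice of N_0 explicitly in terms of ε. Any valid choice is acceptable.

Suppose ε > 0. We seek N_0 > 0 such that z > N_0 implies |(-9z - 7)/(5z + 12) + 9/5| < ε.
(-9z - 7)/(5z + 12) + 9/5 = (5(-9z - 7) − (-9)(5z + 12)) / (5(5z + 12)) = 73/(5(5z + 12)).
For z > 0 we have 5z + 12 > 5z, so |(-9z - 7)/(5z + 12) + 9/5| = 73/(5(5z + 12)) < 73/(5·5z) = (73/25)/z.
Thus |(-9z - 7)/(5z + 12) + 9/5| < ε whenever z > (73/25)/ε.
Take N_0 = (73/25)/ε. If z > N_0 then |(-9z - 7)/(5z + 12) + 9/5| < (73/25)/z < ε.

N_0 = (73/25)/ε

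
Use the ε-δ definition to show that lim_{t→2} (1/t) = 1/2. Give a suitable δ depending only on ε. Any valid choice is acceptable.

Let ε > 0. We seek δ > 0 such that 0 < |t − 2| < δ implies |1/t − (1/2)| < ε.
|1/t − (1/2)| = |2 − t|/(2·|t|) = |t − 2|/(2|t|).
Restrict δ ≤ 1. Then |t − 2| < 1 gives |t| > 1, so 2|t| > 2.
Then |1/t − (1/2)| < |t − 2|/2, which is < ε when |t − 2| < 2ε.
Take δ = min(1, 2ε). Then 0 < |t − 2| < δ gives both |t − 2| < 1 and |t − 2| < 2ε, so |1/t − (1/2)| < ε.

δ = min(1, 2ε)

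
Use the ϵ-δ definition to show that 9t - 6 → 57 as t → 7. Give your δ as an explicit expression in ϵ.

Let ϵ > 0. We need δ > 0 so that 0 < |t − 7| < δ implies |(9t - 6) − 57| < ϵ.
|(9t - 6) − 57| = |9t - 63| = 9|t − 7|.
So 9|t − 7| < ϵ exactly when |t − 7| < ϵ/9.
Take δ = ϵ/9. If 0 < |t − 7| < δ then |(9t - 6) − 57| = 9|t − 7| < 9·(ϵ/9) = ϵ.

δ = ϵ/9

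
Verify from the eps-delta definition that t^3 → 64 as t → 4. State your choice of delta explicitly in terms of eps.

Fix eps > 0. We seek delta > 0 with 0 < |t − 4| < delta ⇒ |t^3 − 64| < eps.
Factor: t^3 − 64 = (t − 4)(t^2 + 4t + 16), so |t^3 − 64| = |t − 4|·|t^2 + 4t + 16|.
Restrict delta ≤ 1. Then |t − 4| < 1 gives |t| < 5, so by the triangle inequality |t^2 + 4t + 16| ≤ 5^2 + 4·5 + 16 = 61.
Hence |t^3 − 64| ≤ 61|t − 4|, which is < eps once |t − 4| < eps/61.
Take delta = min(1, eps/61). If 0 < |t − 4| < delta then both bounds hold and |t^3 − 64| ≤ 61|t − 4| < 61·(eps/61) = eps.

delta = min(1, eps/61)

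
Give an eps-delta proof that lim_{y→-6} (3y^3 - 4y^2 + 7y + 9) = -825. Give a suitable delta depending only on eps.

delta = min(1, eps/440)

Fix eps > 0. We want delta > 0 such that 0 < |y + 6| < delta implies |(3y^3 - 4y^2 + 7y + 9) + 825| < eps.
(3y^3 - 4y^2 + 7y + 9) + 825 = 3y^3 - 4y^2 + 7y + 834 = (y + 6)(3y^2 - 22y + 139).
So |(3y^3 - 4y^2 + 7y + 9) + 825| = |y + 6|·|3y^2 - 22y + 139|.
Require delta ≤ 1. Then |y + 6| < 1 gives |y| < 7, and by the triangle inequality |3y^2 - 22y + 139| ≤ 3·7^2 + 22·7 + 139 = 440.
Hence |(3y^3 - 4y^2 + 7y + 9) + 825| ≤ 440|y + 6| < eps provided |y + 6| < eps/440.
Take delta = min(1, eps/440). Then 0 < |y + 6| < delta gives both |y + 6| < 1 and |y + 6| < eps/440, so |(3y^3 - 4y^2 + 7y + 9) + 825| < eps.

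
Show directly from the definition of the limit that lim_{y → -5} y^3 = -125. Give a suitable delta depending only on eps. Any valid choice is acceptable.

Let eps > 0 be given. We seek delta > 0 with 0 < |y + 5| < delta ⇒ |y^3 + 125| < eps.
Factor: y^3 + 125 = (y + 5)(y^2 - 5y + 25), so |y^3 + 125| = |y + 5|·|y^2 - 5y + 25|.
Impose delta ≤ 1 so that |y| < 6; then |y^2 - 5y + 25| ≤ 91.
Hence |y^3 + 125| ≤ 91|y + 5|, which is < eps once |y + 5| < eps/91.
Take delta = min(1, eps/91). If 0 < |y + 5| < delta then both bounds hold and |y^3 + 125| ≤ 91|y + 5| < 91·(eps/91) = eps.

delta = min(1, eps/91)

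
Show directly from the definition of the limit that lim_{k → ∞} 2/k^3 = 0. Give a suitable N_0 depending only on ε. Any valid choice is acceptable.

Fix ε > 0. For k ≥ 1, |2/k^3 − 0| = 2/k^3.
2/k^3 < ε ⇔ k^3 > 2/ε ⇔ k > (2/ε)^{1/3}.
Take N_0 = (2/ε)^{1/3}. Then k > N_0 implies 2/k^3 < ε.

N_0 = (2/ε)^{1/3}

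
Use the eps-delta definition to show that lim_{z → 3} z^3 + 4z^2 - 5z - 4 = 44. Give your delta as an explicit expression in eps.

Suppose eps > 0. We want delta > 0 such that 0 < |z − 3| < delta implies |(z^3 + 4z^2 - 5z - 4) − 44| < eps.
(z^3 + 4z^2 - 5z - 4) − 44 = z^3 + 4z^2 - 5z - 48 = (z − 3)(z^2 + 7z + 16).
So |(z^3 + 4z^2 - 5z - 4) − 44| = |z − 3|·|z^2 + 7z + 16|.
Require delta ≤ 1. Then |z − 3| < 1 gives |z| < 4, and by the triangle inequality |z^2 + 7z + 16| ≤ 4^2 + 7·4 + 16 = 60.
Hence |(z^3 + 4z^2 - 5z - 4) − 44| ≤ 60|z − 3| < eps provided |z − 3| < eps/60.
Take delta = min(1, eps/60). Then 0 < |z − 3| < delta gives both |z − 3| < 1 and |z − 3| < eps/60, so |(z^3 + 4z^2 - 5z - 4) − 44| < eps.

delta = min(1, eps/60)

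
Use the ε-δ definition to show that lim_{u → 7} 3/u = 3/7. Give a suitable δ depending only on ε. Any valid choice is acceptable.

δ = min(7/2, (49/6)ε)

Let ε > 0. We seek δ > 0 such that 0 < |u − 7| < δ implies |3/u − (3/7)| < ε.
|3/u − (3/7)| = 3·|7 − u|/(7·|u|) = 3|u − 7|/(7|u|).
Restrict δ ≤ 7/2. Then |u − 7| < 7/2 gives |u| > 7/2, so 7|u| > 49/2.
Then |3/u − (3/7)| < 3|u − 7|/(49/2), which is < ε when |u − 7| < (49/6)ε.
Take δ = min(7/2, (49/6)ε). Then 0 < |u − 7| < δ gives both |u − 7| < 7/2 and |u − 7| < (49/6)ε, so |3/u − (3/7)| < ε.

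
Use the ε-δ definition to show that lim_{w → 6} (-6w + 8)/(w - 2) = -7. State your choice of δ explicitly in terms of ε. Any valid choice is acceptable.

Fix ε > 0. We want δ > 0 with 0 < |w − 6| < δ ⇒ |(-6w + 8)/(w - 2) + 7| < ε.
Combining over a common denominator, (-6w + 8)/(w - 2) + 7 = [(-6w + 8)·4 − (-28)·(w - 2)] / [4·(w - 2)] = 4(w − 6) / (4(w - 2)).
So |(-6w + 8)/(w - 2) + 7| = 4|w − 6| / (4·|w − 2|).
Require δ ≤ 2, so |w − 2| ≥ |4| − |w − 6| > 4 − 2 = 2.
Hence |(-6w + 8)/(w - 2) + 7| < 4|w − 6|/(4·2) = (1/2)|w − 6|, which is < ε once |w − 6| < 2ε.
Take δ = min(2, 2ε). Then 0 < |w − 6| < δ forces both bounds, so |(-6w + 8)/(w - 2) + 7| < ε.

δ = min(2, 2ε)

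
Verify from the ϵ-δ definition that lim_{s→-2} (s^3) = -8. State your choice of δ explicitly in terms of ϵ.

Let ϵ > 0. We seek δ > 0 with 0 < |s + 2| < δ ⇒ |s^3 + 8| < ϵ.
Factor: s^3 + 8 = (s + 2)(s^2 - 2s + 4), so |s^3 + 8| = |s + 2|·|s^2 - 2s + 4|.
Impose δ ≤ 2 so that |s| < 4; then |s^2 - 2s + 4| ≤ 28.
Hence |s^3 + 8| ≤ 28|s + 2|, which is < ϵ once |s + 2| < ϵ/28.
Take δ = min(2, ϵ/28). If 0 < |s + 2| < δ then both bounds hold and |s^3 + 8| ≤ 28|s + 2| < 28·(ϵ/28) = ϵ.

δ = min(2, ϵ/28)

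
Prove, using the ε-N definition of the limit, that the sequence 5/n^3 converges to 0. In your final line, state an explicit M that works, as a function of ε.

M = (5/ε)^{1/3}

Let ε > 0. For n ≥ 1, |5/n^3 − 0| = 5/n^3.
5/n^3 < ε ⇔ n^3 > 5/ε ⇔ n > (5/ε)^{1/3}.
Take M = (5/ε)^{1/3}. Then n > M implies 5/n^3 < ε.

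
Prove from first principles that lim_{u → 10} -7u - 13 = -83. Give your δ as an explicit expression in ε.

Fix ε > 0. We need δ > 0 so that 0 < |u − 10| < δ implies |(-7u - 13) + 83| < ε.
Since (-7u - 13) + 83 = -7(u − 10), we have |(-7u - 13) + 83| = 7|u − 10|.
So 7|u − 10| < ε exactly when |u − 10| < ε/7.
Take δ = ε/7. If 0 < |u − 10| < δ then |(-7u - 13) + 83| = 7|u − 10| < 7·(ε/7) = ε.

δ = ε/7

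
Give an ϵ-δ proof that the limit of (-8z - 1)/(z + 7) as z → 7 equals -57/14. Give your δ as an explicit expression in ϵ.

Fix ϵ > 0. We want δ > 0 with 0 < |z − 7| < δ ⇒ |(-8z - 1)/(z + 7) + 57/14| < ϵ.
Combining over a common denominator, (-8z - 1)/(z + 7) + 57/14 = [(-8z - 1)·14 − (-57)·(z + 7)] / [14·(z + 7)] = -55(z − 7) / (14(z + 7)).
So |(-8z - 1)/(z + 7) + 57/14| = 55|z − 7| / (14·|z + 7|).
Require δ ≤ 7, so |z + 7| ≥ |14| − |z − 7| > 14 − 7 = 7.
Hence |(-8z - 1)/(z + 7) + 57/14| < 55|z − 7|/(14·7) = (55/98)|z − 7|, which is < ϵ once |z − 7| < (98/55)ϵ.
Take δ = min(7, (98/55)ϵ). Then 0 < |z − 7| < δ forces both bounds, so |(-8z - 1)/(z + 7) + 57/14| < ϵ.

δ = min(7, (98/55)ϵ)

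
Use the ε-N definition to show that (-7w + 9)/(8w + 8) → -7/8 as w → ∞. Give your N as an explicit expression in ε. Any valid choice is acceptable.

N = 2/ε

Let ε > 0 be given. We seek N > 0 such that w > N implies |(-7w + 9)/(8w + 8) + 7/8| < ε.
(-7w + 9)/(8w + 8) + 7/8 = (8(-7w + 9) − (-7)(8w + 8)) / (8(8w + 8)) = 128/(8(8w + 8)).
For w > 0 we have 8w + 8 > 8w, so |(-7w + 9)/(8w + 8) + 7/8| = 128/(8(8w + 8)) < 128/(8·8w) = 2/w.
Thus |(-7w + 9)/(8w + 8) + 7/8| < ε whenever w > 2/ε.
Take N = 2/ε. If w > N then |(-7w + 9)/(8w + 8) + 7/8| < 2/w < ε.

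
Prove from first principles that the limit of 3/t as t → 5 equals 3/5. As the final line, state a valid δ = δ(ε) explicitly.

Suppose ε > 0. We seek δ > 0 such that 0 < |t − 5| < δ implies |3/t − (3/5)| < ε.
|3/t − (3/5)| = 3·|5 − t|/(5·|t|) = 3|t − 5|/(5|t|).
Require δ ≤ 5/2 so that |t| > 5 − 5/2 = 5/2, hence 5|t| > 25/2.
Then |3/t − (3/5)| < 3|t − 5|/(25/2), which is < ε when |t − 5| < (25/6)ε.
Take δ = min(5/2, (25/6)ε). Then 0 < |t − 5| < δ gives both |t − 5| < 5/2 and |t − 5| < (25/6)ε, so |3/t − (3/5)| < ε.

δ = min(5/2, (25/6)ε)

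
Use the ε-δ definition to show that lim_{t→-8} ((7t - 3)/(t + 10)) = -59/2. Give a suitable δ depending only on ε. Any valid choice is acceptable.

Let ε > 0 be given. We want δ > 0 with 0 < |t + 8| < δ ⇒ |(7t - 3)/(t + 10) + 59/2| < ε.
Combining over a common denominator, (7t - 3)/(t + 10) + 59/2 = [(7t - 3)·2 − (-59)·(t + 10)] / [2·(t + 10)] = 73(t + 8) / (2(t + 10)).
So |(7t - 3)/(t + 10) + 59/2| = 73|t + 8| / (2·|t + 10|).
Restrict δ ≤ 1. Then |t + 8| < 1 gives |t + 10| = |(t + 8) + 2| ≥ 2 − 1 = 1.
Hence |(7t - 3)/(t + 10) + 59/2| < 73|t + 8|/(2·1) = (73/2)|t + 8|, which is < ε once |t + 8| < (2/73)ε.
Take δ = min(1, (2/73)ε). Then 0 < |t + 8| < δ forces both bounds, so |(7t - 3)/(t + 10) + 59/2| < ε.

δ = min(1, (2/73)ε)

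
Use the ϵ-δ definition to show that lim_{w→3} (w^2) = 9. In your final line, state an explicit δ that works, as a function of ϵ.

δ = min(2, ϵ/8)

Suppose ϵ > 0. We seek δ > 0 with 0 < |w − 3| < δ ⇒ |w^2 − 9| < ϵ.
Factor: w^2 − 9 = (w − 3)(w + 3), so |w^2 − 9| = |w − 3|·|w + 3|.
Restrict δ ≤ 2. Then |w − 3| < 2 gives |w| < 5, so by the triangle inequality |w + 3| ≤ 5 + 3 = 8.
Hence |w^2 − 9| ≤ 8|w − 3|, which is < ϵ once |w − 3| < ϵ/8.
Take δ = min(2, ϵ/8). If 0 < |w − 3| < δ then both bounds hold and |w^2 − 9| ≤ 8|w − 3| < 8·(ϵ/8) = ϵ.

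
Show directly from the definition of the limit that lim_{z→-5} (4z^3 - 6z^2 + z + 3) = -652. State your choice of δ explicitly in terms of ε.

δ = min(2, ε/509)

Suppose ε > 0. We want δ > 0 such that 0 < |z + 5| < δ implies |(4z^3 - 6z^2 + z + 3) + 652| < ε.
(4z^3 - 6z^2 + z + 3) + 652 = 4z^3 - 6z^2 + z + 655 = (z + 5)(4z^2 - 26z + 131).
So |(4z^3 - 6z^2 + z + 3) + 652| = |z + 5|·|4z^2 - 26z + 131|.
Assume first that |z + 5| < 2, so |z| < 7. Then |4z^2 - 26z + 131| ≤ 4·7^2 + 26·7 + 131 = 509.
Hence |(4z^3 - 6z^2 + z + 3) + 652| ≤ 509|z + 5| < ε provided |z + 5| < ε/509.
Take δ = min(2, ε/509). Then 0 < |z + 5| < δ gives both |z + 5| < 2 and |z + 5| < ε/509, so |(4z^3 - 6z^2 + z + 3) + 652| < ε.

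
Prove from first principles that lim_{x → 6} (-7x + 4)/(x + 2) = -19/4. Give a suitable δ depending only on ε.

δ = min(4, (16/9)ε)

Suppose ε > 0. We want δ > 0 with 0 < |x − 6| < δ ⇒ |(-7x + 4)/(x + 2) + 19/4| < ε.
Combining over a common denominator, (-7x + 4)/(x + 2) + 19/4 = [(-7x + 4)·8 − (-38)·(x + 2)] / [8·(x + 2)] = -18(x − 6) / (8(x + 2)).
So |(-7x + 4)/(x + 2) + 19/4| = 18|x − 6| / (8·|x + 2|).
Restrict δ ≤ 4. Then |x − 6| < 4 gives |x + 2| = |(x − 6) + 8| ≥ 8 − 4 = 4.
Hence |(-7x + 4)/(x + 2) + 19/4| < 18|x − 6|/(8·4) = (9/16)|x − 6|, which is < ε once |x − 6| < (16/9)ε.
Take δ = min(4, (16/9)ε). Then 0 < |x − 6| < δ forces both bounds, so |(-7x + 4)/(x + 2) + 19/4| < ε.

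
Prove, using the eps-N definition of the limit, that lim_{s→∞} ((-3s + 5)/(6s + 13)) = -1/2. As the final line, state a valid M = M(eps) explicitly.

M = (23/12)/eps

Fix eps > 0. We seek M > 0 such that s > M implies |(-3s + 5)/(6s + 13) + 1/2| < eps.
(-3s + 5)/(6s + 13) + 1/2 = (6(-3s + 5) − (-3)(6s + 13)) / (6(6s + 13)) = 69/(6(6s + 13)).
For s > 0 we have 6s + 13 > 6s, so |(-3s + 5)/(6s + 13) + 1/2| = 69/(6(6s + 13)) < 69/(6·6s) = (23/12)/s.
Thus |(-3s + 5)/(6s + 13) + 1/2| < eps whenever s > (23/12)/eps.
Take M = (23/12)/eps. If s > M then |(-3s + 5)/(6s + 13) + 1/2| < (23/12)/s < eps.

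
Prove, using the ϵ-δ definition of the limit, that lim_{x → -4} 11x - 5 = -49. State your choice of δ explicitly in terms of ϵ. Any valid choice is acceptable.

δ = ϵ/11

Let ϵ > 0. We need δ > 0 so that 0 < |x + 4| < δ implies |(11x - 5) + 49| < ϵ.
|(11x - 5) + 49| = |11x + 44| = 11|x + 4|.
Thus it suffices that |x + 4| < ϵ/11.
Choosing δ = ϵ/11 gives |(11x - 5) + 49| = 11|x + 4| < ϵ whenever |x + 4| < δ.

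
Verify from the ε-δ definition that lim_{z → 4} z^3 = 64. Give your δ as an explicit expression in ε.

Let ε > 0. We seek δ > 0 with 0 < |z − 4| < δ ⇒ |z^3 − 64| < ε.
Factor: z^3 − 64 = (z − 4)(z^2 + 4z + 16), so |z^3 − 64| = |z − 4|·|z^2 + 4z + 16|.
Impose δ ≤ 2 so that |z| < 6; then |z^2 + 4z + 16| ≤ 76.
Hence |z^3 − 64| ≤ 76|z − 4|, which is < ε once |z − 4| < ε/76.
Take δ = min(2, ε/76). If 0 < |z − 4| < δ then both bounds hold and |z^3 − 64| ≤ 76|z − 4| < 76·(ε/76) = ε.

δ = min(2, ε/76)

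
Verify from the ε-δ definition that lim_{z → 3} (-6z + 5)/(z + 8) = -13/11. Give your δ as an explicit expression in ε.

δ = min(11/2, (121/106)ε)

Suppose ε > 0. We want δ > 0 with 0 < |z − 3| < δ ⇒ |(-6z + 5)/(z + 8) + 13/11| < ε.
Combining over a common denominator, (-6z + 5)/(z + 8) + 13/11 = [(-6z + 5)·11 − (-13)·(z + 8)] / [11·(z + 8)] = -53(z − 3) / (11(z + 8)).
So |(-6z + 5)/(z + 8) + 13/11| = 53|z − 3| / (11·|z + 8|).
Restrict δ ≤ 11/2. Then |z − 3| < 11/2 gives |z + 8| = |(z − 3) + 11| ≥ 11 − 11/2 = 11/2.
Hence |(-6z + 5)/(z + 8) + 13/11| < 53|z − 3|/(11·(11/2)) = (106/121)|z − 3|, which is < ε once |z − 3| < (121/106)ε.
Take δ = min(11/2, (121/106)ε). Then 0 < |z − 3| < δ forces both bounds, so |(-6z + 5)/(z + 8) + 13/11| < ε.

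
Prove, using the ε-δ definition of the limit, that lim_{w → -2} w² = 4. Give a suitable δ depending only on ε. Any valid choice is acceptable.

Fix ε > 0. We seek δ > 0 with 0 < |w + 2| < δ ⇒ |w² − 4| < ε.
Factor: w² − 4 = (w + 2)(w - 2), so |w² − 4| = |w + 2|·|w - 2|.
Restrict δ ≤ 2. Then |w + 2| < 2 gives |w| < 4, so by the triangle inequality |w - 2| ≤ 4 + 2 = 6.
Hence |w² − 4| ≤ 6|w + 2|, which is < ε once |w + 2| < ε/6.
Take δ = min(2, ε/6). If 0 < |w + 2| < δ then both bounds hold and |w² − 4| ≤ 6|w + 2| < 6·(ε/6) = ε.

δ = min(2, ε/6)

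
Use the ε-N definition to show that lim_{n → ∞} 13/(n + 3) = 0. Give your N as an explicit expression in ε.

Let ε > 0. For n ≥ 1, |13/(n + 3) − 0| = 13/(n + 3) ≤ 13/n.
We need 13/n < ε, i.e. n > 13/ε.
Take N = 13/ε. If n > N then |13/(n + 3)| ≤ 13/n < ε.

N = 13/ε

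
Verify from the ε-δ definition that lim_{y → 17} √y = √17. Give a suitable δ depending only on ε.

δ = min(17, √17·ε)

Let ε > 0. We want δ > 0 such that 0 < |y − 17| < δ implies |√y − √17| < ε.
Multiplying by the conjugate, |√y − √17| = |y − 17|/(√y + √17).
Restrict δ ≤ 17 so that |y − 17| < 17 forces y > 0, and then √y + √17 > √17.
Hence |√y − √17| < |y − 17|/√17, which is < ε once |y − 17| < √17·ε.
Take δ = min(17, √17·ε). If 0 < |y − 17| < δ then y > 0 and |√y − √17| < |y − 17|/√17 < ε.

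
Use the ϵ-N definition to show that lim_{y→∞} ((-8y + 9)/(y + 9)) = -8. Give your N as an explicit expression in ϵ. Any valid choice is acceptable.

Fix ϵ > 0. We seek N > 0 such that y > N implies |(-8y + 9)/(y + 9) + 8| < ϵ.
(-8y + 9)/(y + 9) + 8 = ((-8y + 9) − (-8)(y + 9)) / ((y + 9)) = 81/((y + 9)).
For y > 0 we have y + 9 > y, so |(-8y + 9)/(y + 9) + 8| = 81/((y + 9)) < 81/(y) = 81/y.
Thus |(-8y + 9)/(y + 9) + 8| < ϵ whenever y > 81/ϵ.
Take N = 81/ϵ. If y > N then |(-8y + 9)/(y + 9) + 8| < 81/y < ϵ.

N = 81/ϵ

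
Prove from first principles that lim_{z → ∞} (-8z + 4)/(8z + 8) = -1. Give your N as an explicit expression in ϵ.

N = (3/2)/ϵ

Suppose ϵ > 0. We seek N > 0 such that z > N implies |(-8z + 4)/(8z + 8) + 1| < ϵ.
(-8z + 4)/(8z + 8) + 1 = (8(-8z + 4) − (-8)(8z + 8)) / (8(8z + 8)) = 96/(8(8z + 8)).
For z > 0 we have 8z + 8 > 8z, so |(-8z + 4)/(8z + 8) + 1| = 96/(8(8z + 8)) < 96/(8·8z) = (3/2)/z.
Thus |(-8z + 4)/(8z + 8) + 1| < ϵ whenever z > (3/2)/ϵ.
Take N = (3/2)/ϵ. If z > N then |(-8z + 4)/(8z + 8) + 1| < (3/2)/z < ϵ.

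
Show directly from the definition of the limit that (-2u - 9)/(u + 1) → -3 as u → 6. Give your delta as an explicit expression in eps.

Let eps > 0 be given. We want delta > 0 with 0 < |u − 6| < delta ⇒ |(-2u - 9)/(u + 1) + 3| < eps.
Combining over a common denominator, (-2u - 9)/(u + 1) + 3 = [(-2u - 9)·7 − (-21)·(u + 1)] / [7·(u + 1)] = 7(u − 6) / (7(u + 1)).
So |(-2u - 9)/(u + 1) + 3| = 7|u − 6| / (7·|u + 1|).
Require delta ≤ 7/2, so |u + 1| ≥ |7| − |u − 6| > 7 − 7/2 = 7/2.
Hence |(-2u - 9)/(u + 1) + 3| < 7|u − 6|/(7·(7/2)) = (2/7)|u − 6|, which is < eps once |u − 6| < (7/2)eps.
Take delta = min(7/2, (7/2)eps). Then 0 < |u − 6| < delta forces both bounds, so |(-2u - 9)/(u + 1) + 3| < eps.

delta = min(7/2, (7/2)eps)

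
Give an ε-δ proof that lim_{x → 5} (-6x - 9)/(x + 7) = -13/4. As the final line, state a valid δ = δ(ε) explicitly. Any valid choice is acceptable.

δ = min(6, (24/11)ε)

Suppose ε > 0. We want δ > 0 with 0 < |x − 5| < δ ⇒ |(-6x - 9)/(x + 7) + 13/4| < ε.
Combining over a common denominator, (-6x - 9)/(x + 7) + 13/4 = [(-6x - 9)·12 − (-39)·(x + 7)] / [12·(x + 7)] = -33(x − 5) / (12(x + 7)).
So |(-6x - 9)/(x + 7) + 13/4| = 33|x − 5| / (12·|x + 7|).
Restrict δ ≤ 6. Then |x − 5| < 6 gives |x + 7| = |(x − 5) + 12| ≥ 12 − 6 = 6.
Hence |(-6x - 9)/(x + 7) + 13/4| < 33|x − 5|/(12·6) = (11/24)|x − 5|, which is < ε once |x − 5| < (24/11)ε.
Take δ = min(6, (24/11)ε). Then 0 < |x − 5| < δ forces both bounds, so |(-6x - 9)/(x + 7) + 13/4| < ε.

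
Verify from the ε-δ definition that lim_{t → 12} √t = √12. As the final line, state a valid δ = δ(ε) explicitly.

Fix ε > 0. We want δ > 0 such that 0 < |t − 12| < δ implies |√t − √12| < ε.
Multiplying by the conjugate, |√t − √12| = |t − 12|/(√t + √12).
Restrict δ ≤ 12 so that |t − 12| < 12 forces t > 0, and then √t + √12 > √12.
Hence |√t − √12| < |t − 12|/√12, which is < ε once |t − 12| < √12·ε.
Take δ = min(12, √12·ε). If 0 < |t − 12| < δ then t > 0 and |√t − √12| < |t − 12|/√12 < ε.

δ = min(12, √12·ε)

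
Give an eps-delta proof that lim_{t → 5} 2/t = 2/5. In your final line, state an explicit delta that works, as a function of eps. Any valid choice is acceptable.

Let eps > 0. We seek delta > 0 such that 0 < |t − 5| < delta implies |2/t − (2/5)| < eps.
|2/t − (2/5)| = 2·|5 − t|/(5·|t|) = 2|t − 5|/(5|t|).
Restrict delta ≤ 5/2. Then |t − 5| < 5/2 gives |t| > 5/2, so 5|t| > 25/2.
Then |2/t − (2/5)| < 2|t − 5|/(25/2), which is < eps when |t − 5| < (25/4)eps.
Take delta = min(5/2, (25/4)eps). Then 0 < |t − 5| < delta gives both |t − 5| < 5/2 and |t − 5| < (25/4)eps, so |2/t − (2/5)| < eps.

delta = min(5/2, (25/4)eps)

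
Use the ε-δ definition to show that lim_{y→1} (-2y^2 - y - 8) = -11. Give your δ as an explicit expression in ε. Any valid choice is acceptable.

δ = min(2, ε/9)

Fix ε > 0. We want δ > 0 such that 0 < |y − 1| < δ implies |(-2y^2 - y - 8) + 11| < ε.
(-2y^2 - y - 8) + 11 = -2y^2 - y + 3 = (y − 1)(-2y - 3).
So |(-2y^2 - y - 8) + 11| = |y − 1|·|-2y - 3|.
Require δ ≤ 2. Then |y − 1| < 2 gives |y| < 3, and by the triangle inequality |-2y - 3| ≤ 2·3 + 3 = 9.
Hence |(-2y^2 - y - 8) + 11| ≤ 9|y − 1| < ε provided |y − 1| < ε/9.
Choosing δ = min(2, ε/9) ensures both conditions, hence |(-2y^2 - y - 8) + 11| < ε.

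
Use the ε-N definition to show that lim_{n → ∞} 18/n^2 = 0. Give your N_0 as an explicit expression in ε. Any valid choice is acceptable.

N_0 = (18/ε)^{1/2}

Fix ε > 0. For n ≥ 1, |18/n^2 − 0| = 18/n^2.
18/n^2 < ε ⇔ n^2 > 18/ε ⇔ n > (18/ε)^{1/2}.
Take N_0 = (18/ε)^{1/2}. Then n > N_0 implies 18/n^2 < ε.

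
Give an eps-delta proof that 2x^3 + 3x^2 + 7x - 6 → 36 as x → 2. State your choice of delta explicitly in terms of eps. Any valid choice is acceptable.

delta = min(1, eps/60)

Let eps > 0. We want delta > 0 such that 0 < |x − 2| < delta implies |(2x^3 + 3x^2 + 7x - 6) − 36| < eps.
(2x^3 + 3x^2 + 7x - 6) − 36 = 2x^3 + 3x^2 + 7x - 42 = (x − 2)(2x^2 + 7x + 21).
So |(2x^3 + 3x^2 + 7x - 6) − 36| = |x − 2|·|2x^2 + 7x + 21|.
Assume first that |x − 2| < 1, so |x| < 3. Then |2x^2 + 7x + 21| ≤ 2·3^2 + 7·3 + 21 = 60.
Hence |(2x^3 + 3x^2 + 7x - 6) − 36| ≤ 60|x − 2| < eps provided |x − 2| < eps/60.
Choosing delta = min(1, eps/60) ensures both conditions, hence |(2x^3 + 3x^2 + 7x - 6) − 36| < eps.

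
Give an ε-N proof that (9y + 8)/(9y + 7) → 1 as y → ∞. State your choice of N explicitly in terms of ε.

N = (1/9)/ε

Fix ε > 0. We seek N > 0 such that y > N implies |(9y + 8)/(9y + 7) − 1| < ε.
(9y + 8)/(9y + 7) − 1 = (9(9y + 8) − 9(9y + 7)) / (9(9y + 7)) = 9/(9(9y + 7)).
For y > 0 we have 9y + 7 > 9y, so |(9y + 8)/(9y + 7) − 1| = 9/(9(9y + 7)) < 9/(9·9y) = (1/9)/y.
Thus |(9y + 8)/(9y + 7) − 1| < ε whenever y > (1/9)/ε.
Take N = (1/9)/ε. If y > N then |(9y + 8)/(9y + 7) − 1| < (1/9)/y < ε.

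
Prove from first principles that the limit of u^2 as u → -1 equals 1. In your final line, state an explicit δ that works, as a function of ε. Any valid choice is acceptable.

Fix ε > 0. We seek δ > 0 with 0 < |u + 1| < δ ⇒ |u^2 − 1| < ε.
Factor: u^2 − 1 = (u + 1)(u - 1), so |u^2 − 1| = |u + 1|·|u - 1|.
Impose δ ≤ 1 so that |u| < 2; then |u - 1| ≤ 3.
Hence |u^2 − 1| ≤ 3|u + 1|, which is < ε once |u + 1| < ε/3.
Take δ = min(1, ε/3). If 0 < |u + 1| < δ then both bounds hold and |u^2 − 1| ≤ 3|u + 1| < 3·(ε/3) = ε.

δ = min(1, ε/3)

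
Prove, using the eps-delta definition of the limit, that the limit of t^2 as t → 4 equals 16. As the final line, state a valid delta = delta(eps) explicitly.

Let eps > 0. We seek delta > 0 with 0 < |t − 4| < delta ⇒ |t^2 − 16| < eps.
Factor: t^2 − 16 = (t − 4)(t + 4), so |t^2 − 16| = |t − 4|·|t + 4|.
Restrict delta ≤ 2. Then |t − 4| < 2 gives |t| < 6, so by the triangle inequality |t + 4| ≤ 6 + 4 = 10.
Hence |t^2 − 16| ≤ 10|t − 4|, which is < eps once |t − 4| < eps/10.
Take delta = min(2, eps/10). If 0 < |t − 4| < delta then both bounds hold and |t^2 − 16| ≤ 10|t − 4| < 10·(eps/10) = eps.

delta = min(2, eps/10)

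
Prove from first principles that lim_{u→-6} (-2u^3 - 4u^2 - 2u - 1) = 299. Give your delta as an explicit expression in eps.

Fix eps > 0. We want delta > 0 such that 0 < |u + 6| < delta implies |(-2u^3 - 4u^2 - 2u - 1) − 299| < eps.
(-2u^3 - 4u^2 - 2u - 1) − 299 = -2u^3 - 4u^2 - 2u - 300 = (u + 6)(-2u^2 + 8u - 50).
So |(-2u^3 - 4u^2 - 2u - 1) − 299| = |u + 6|·|-2u^2 + 8u - 50|.
Assume first that |u + 6| < 1, so |u| < 7. Then |-2u^2 + 8u - 50| ≤ 2·7^2 + 8·7 + 50 = 204.
Hence |(-2u^3 - 4u^2 - 2u - 1) − 299| ≤ 204|u + 6| < eps provided |u + 6| < eps/204.
Choosing delta = min(1, eps/204) ensures both conditions, hence |(-2u^3 - 4u^2 - 2u - 1) − 299| < eps.

delta = min(1, eps/204)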